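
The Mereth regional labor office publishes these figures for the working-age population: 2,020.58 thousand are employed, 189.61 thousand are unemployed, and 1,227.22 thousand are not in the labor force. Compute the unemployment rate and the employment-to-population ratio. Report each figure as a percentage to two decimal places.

Labor force = employed + unemployed = 2,020.58 + 189.61 = 2,210.19 thousand.
Working-age population = 2,210.19 + 1,227.22 = 3,437.41 thousand.
Unemployment rate = 189.61 / 2,210.19 = 8.58%.
Employment-population ratio = 2,020.58 / 3,437.41 = 58.78%.

Unemployment rate ≈ 8.58%; employment-population ratio ≈ 58.78%.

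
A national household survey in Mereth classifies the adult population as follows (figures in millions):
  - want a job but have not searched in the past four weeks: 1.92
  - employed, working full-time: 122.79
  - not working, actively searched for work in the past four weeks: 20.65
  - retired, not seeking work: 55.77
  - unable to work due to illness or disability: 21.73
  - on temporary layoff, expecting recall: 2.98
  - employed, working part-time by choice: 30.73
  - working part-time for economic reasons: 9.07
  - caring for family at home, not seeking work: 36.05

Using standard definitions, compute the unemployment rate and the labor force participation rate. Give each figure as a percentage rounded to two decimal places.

Unemployment rate ≈ 12.69%; labor force participation rate ≈ 61.73%.

Employed = 122.79 + 30.73 + 9.07 = 162.59 million (anyone who worked, including part-time for economic reasons, counts as employed).
Unemployed = 20.65 + 2.98 = 23.63 million (jobless and actively searching, or on temporary layoff).
Labor force = 162.59 + 23.63 = 186.22 million.
Not in labor force = 1.92 + 55.77 + 21.73 + 36.05 = 115.47 million (those not working and not actively searching are outside the labor force — including those who want a job but have given up searching).
Civilian working-age population = 186.22 + 115.47 = 301.69 million.
Unemployment rate = 23.63 / 186.22 = 12.69%.
Labor force participation rate = 186.22 / 301.69 = 61.73%.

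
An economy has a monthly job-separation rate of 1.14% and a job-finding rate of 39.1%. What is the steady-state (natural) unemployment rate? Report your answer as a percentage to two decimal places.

At steady state the flows balance: s·E = f·U, so U/(E+U) = s/(s+f).
u* = 1.14 / (1.14 + 39.1) = 1.14 / 40.24 = 2.83%.

Steady-state unemployment rate ≈ 2.83%.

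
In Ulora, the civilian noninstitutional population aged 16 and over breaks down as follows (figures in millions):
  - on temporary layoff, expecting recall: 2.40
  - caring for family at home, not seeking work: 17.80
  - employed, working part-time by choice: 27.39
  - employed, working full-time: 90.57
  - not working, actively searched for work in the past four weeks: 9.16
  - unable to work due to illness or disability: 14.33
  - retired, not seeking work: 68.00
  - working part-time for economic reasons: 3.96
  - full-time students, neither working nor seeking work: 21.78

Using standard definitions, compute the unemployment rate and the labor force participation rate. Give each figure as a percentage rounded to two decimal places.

Unemployment rate ≈ 8.66%; labor force participation rate ≈ 52.27%.

Employed = 27.39 + 90.57 + 3.96 = 121.92 million (anyone who worked, including part-time for economic reasons, counts as employed).
Unemployed = 2.40 + 9.16 = 11.56 million (jobless and actively searching, or on temporary layoff).
Labor force = 121.92 + 11.56 = 133.48 million.
Not in labor force = 17.80 + 14.33 + 68.00 + 21.78 = 121.91 million (those not working and not actively searching are outside the labor force).
Civilian working-age population = 133.48 + 121.91 = 255.39 million.
Unemployment rate = 11.56 / 133.48 = 8.66%.
Labor force participation rate = 133.48 / 255.39 = 52.27%.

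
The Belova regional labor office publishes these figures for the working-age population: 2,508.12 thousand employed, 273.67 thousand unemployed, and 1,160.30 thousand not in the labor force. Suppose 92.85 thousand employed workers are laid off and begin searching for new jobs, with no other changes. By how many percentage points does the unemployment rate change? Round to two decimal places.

Initially, labor force = 2,508.12 + 273.67 = 2,781.79 thousand, so u = 273.67/2,781.79 = 9.84%.
After the change, employed falls and unemployed rises by 92.85; labor force unchanged → E = 2,415.27, U = 366.52, labor force = 2,781.79 thousand.
New unemployment rate = 366.52 / 2,781.79 = 13.18%.
Change = 13.18% − 9.84% = +3.34 percentage points.

The unemployment rate changes by +3.34 percentage points.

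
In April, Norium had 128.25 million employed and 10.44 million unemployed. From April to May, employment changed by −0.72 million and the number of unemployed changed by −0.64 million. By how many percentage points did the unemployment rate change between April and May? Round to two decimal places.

April: labor force = 128.25 + 10.44 = 138.69; u = 10.44/138.69 = 7.53%.
May: labor force = 127.53 + 9.80 = 137.33; u = 9.80/137.33 = 7.14%.
Change = 7.14% − 7.53% = −0.39 pp.

The unemployment rate changed by −0.39 percentage points.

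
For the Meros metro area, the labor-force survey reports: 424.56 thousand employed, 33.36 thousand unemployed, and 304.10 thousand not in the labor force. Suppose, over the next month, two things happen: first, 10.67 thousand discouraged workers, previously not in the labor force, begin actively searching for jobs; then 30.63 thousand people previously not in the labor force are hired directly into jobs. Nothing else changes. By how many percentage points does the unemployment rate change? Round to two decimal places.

The unemployment rate changes by +1.53 percentage points.

Initially, labor force = 424.56 + 33.36 = 457.92 thousand, so u = 33.36/457.92 = 7.29%.
After the first change, unemployed and labor force both rise by 10.67 → E = 424.56, U = 44.03, labor force = 468.59 thousand.
After the second change, employed and labor force both rise by 30.63; unemployed unchanged → E = 455.19, U = 44.03, labor force = 499.22 thousand.
New unemployment rate = 44.03 / 499.22 = 8.82%.
Change = 8.82% − 7.29% = +1.53 percentage points.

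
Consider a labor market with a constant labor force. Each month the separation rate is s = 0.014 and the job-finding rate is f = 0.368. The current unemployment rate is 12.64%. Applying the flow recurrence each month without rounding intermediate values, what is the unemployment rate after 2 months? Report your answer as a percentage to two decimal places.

Unemployment rate after two months ≈ 7.09%.

With a fixed labor force, u_{t+1} = u_t + s·(1−u_t) − f·u_t = u_t·(1−s−f) + s.
Here 1−s−f = 0.618 and s = 0.014.
u_1 = 0.126400 × 0.618 + 0.014 = 0.092115.
u_2 = 0.092115 × 0.618 + 0.014 = 0.070927.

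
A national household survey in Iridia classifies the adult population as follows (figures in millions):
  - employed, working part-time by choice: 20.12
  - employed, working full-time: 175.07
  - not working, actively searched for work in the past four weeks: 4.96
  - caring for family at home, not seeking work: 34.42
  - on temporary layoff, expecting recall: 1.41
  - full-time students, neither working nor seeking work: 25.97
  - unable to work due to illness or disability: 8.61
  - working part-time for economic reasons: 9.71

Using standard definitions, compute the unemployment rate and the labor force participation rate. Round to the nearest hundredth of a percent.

Employed = 20.12 + 175.07 + 9.71 = 204.90 million (anyone who worked, including part-time for economic reasons, counts as employed).
Unemployed = 4.96 + 1.41 = 6.37 million (jobless and actively searching, or on temporary layoff).
Labor force = 204.90 + 6.37 = 211.27 million.
Not in labor force = 34.42 + 25.97 + 8.61 = 69.00 million (those not working and not actively searching are outside the labor force).
Civilian working-age population = 211.27 + 69.00 = 280.27 million.
Unemployment rate = 6.37 / 211.27 = 3.02%.
Labor force participation rate = 211.27 / 280.27 = 75.38%.

Unemployment rate ≈ 3.02%; labor force participation rate ≈ 75.38%.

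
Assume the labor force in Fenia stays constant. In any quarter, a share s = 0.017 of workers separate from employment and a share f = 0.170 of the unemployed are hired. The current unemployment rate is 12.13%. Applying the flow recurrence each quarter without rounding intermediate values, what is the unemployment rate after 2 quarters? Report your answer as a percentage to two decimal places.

Unemployment rate after two quarters ≈ 11.10%.

With a fixed labor force, u_{t+1} = u_t + s·(1−u_t) − f·u_t = u_t·(1−s−f) + s.
Here 1−s−f = 0.813 and s = 0.017.
u_1 = 0.121300 × 0.813 + 0.017 = 0.115617.
u_2 = 0.115617 × 0.813 + 0.017 = 0.110997.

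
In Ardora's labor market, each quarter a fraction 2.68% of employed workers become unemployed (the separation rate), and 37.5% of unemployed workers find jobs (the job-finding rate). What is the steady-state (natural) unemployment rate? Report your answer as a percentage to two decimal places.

Steady-state unemployment rate ≈ 6.67%.

At steady state the flows balance: s·E = f·U, so U/(E+U) = s/(s+f).
u* = 2.68 / (2.68 + 37.5) = 2.68 / 40.18 = 6.67%.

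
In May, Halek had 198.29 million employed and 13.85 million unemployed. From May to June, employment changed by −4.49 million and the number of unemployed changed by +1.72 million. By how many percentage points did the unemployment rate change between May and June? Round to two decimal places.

May: labor force = 198.29 + 13.85 = 212.14; u = 13.85/212.14 = 6.53%.
June: labor force = 193.80 + 15.57 = 209.37; u = 15.57/209.37 = 7.44%.
Change = 7.44% − 6.53% = +0.91 pp.

The unemployment rate changed by +0.91 percentage points.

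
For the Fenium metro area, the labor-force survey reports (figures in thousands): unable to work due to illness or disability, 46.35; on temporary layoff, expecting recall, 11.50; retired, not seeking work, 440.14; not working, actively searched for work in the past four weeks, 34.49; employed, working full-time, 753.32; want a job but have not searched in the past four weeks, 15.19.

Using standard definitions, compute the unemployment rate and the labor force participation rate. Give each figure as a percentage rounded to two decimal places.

Employed = 753.32 thousand.
Unemployed = 11.50 + 34.49 = 45.99 thousand (jobless and actively searching, or on temporary layoff).
Labor force = 753.32 + 45.99 = 799.31 thousand.
Not in labor force = 46.35 + 440.14 + 15.19 = 501.68 thousand (those not working and not actively searching are outside the labor force — including those who want a job but have given up searching).
Civilian working-age population = 799.31 + 501.68 = 1,300.99 thousand.
Unemployment rate = 45.99 / 799.31 = 5.75%.
Labor force participation rate = 799.31 / 1,300.99 = 61.44%.

Unemployment rate ≈ 5.75%; labor force participation rate ≈ 61.44%.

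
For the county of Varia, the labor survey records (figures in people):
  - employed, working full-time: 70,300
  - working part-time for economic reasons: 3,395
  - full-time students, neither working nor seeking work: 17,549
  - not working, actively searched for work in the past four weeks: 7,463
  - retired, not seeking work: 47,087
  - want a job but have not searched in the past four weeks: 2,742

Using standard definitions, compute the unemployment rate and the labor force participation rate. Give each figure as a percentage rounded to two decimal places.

Employed = 70,300 + 3,395 = 73,695 (anyone who worked, including part-time for economic reasons, counts as employed).
Unemployed = 7,463.
Labor force = 73,695 + 7,463 = 81,158.
Not in labor force = 17,549 + 47,087 + 2,742 = 67,378 (those not working and not actively searching are outside the labor force — including those who want a job but have given up searching).
Civilian working-age population = 81,158 + 67,378 = 148,536.
Unemployment rate = 7,463 / 81,158 = 9.20%.
Labor force participation rate = 81,158 / 148,536 = 54.64%.

Unemployment rate ≈ 9.20%; labor force participation rate ≈ 54.64%.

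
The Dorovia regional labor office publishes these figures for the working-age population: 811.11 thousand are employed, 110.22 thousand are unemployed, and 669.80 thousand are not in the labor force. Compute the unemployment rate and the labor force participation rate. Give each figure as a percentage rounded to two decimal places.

Unemployment rate ≈ 11.96%; labor force participation rate ≈ 57.90%.

Labor force = employed + unemployed = 811.11 + 110.22 = 921.33 thousand.
Working-age population = 921.33 + 669.80 = 1,591.13 thousand.
Unemployment rate = 110.22 / 921.33 = 11.96%.
Labor force participation rate = 921.33 / 1,591.13 = 57.90%.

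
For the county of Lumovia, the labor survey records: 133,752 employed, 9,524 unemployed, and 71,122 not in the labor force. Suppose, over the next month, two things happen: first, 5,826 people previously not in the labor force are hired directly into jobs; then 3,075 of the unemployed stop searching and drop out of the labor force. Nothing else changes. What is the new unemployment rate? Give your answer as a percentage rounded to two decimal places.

Initially, labor force = 133,752 + 9,524 = 143,276, so u = 9,524/143,276 = 6.65%.
After the first change, employed and labor force both rise by 5,826; unemployed unchanged → E = 139,578, U = 9,524, labor force = 149,102.
After the second change, unemployed and labor force both fall by 3,075 → E = 139,578, U = 6,449, labor force = 146,027.
New unemployment rate = 6,449 / 146,027 = 4.42%.

New unemployment rate ≈ 4.42%.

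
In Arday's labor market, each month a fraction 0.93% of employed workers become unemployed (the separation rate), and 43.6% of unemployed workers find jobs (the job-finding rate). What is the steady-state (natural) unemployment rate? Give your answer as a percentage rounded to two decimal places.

Steady-state unemployment rate ≈ 2.09%.

At steady state the flows balance: s·E = f·U, so U/(E+U) = s/(s+f).
u* = 0.93 / (0.93 + 43.6) = 0.93 / 44.53 = 2.09%.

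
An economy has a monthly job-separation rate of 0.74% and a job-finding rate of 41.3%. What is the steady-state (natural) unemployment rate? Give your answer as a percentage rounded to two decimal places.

At steady state the flows balance: s·E = f·U, so U/(E+U) = s/(s+f).
u* = 0.74 / (0.74 + 41.3) = 0.74 / 42.04 = 1.76%.

Steady-state unemployment rate ≈ 1.76%.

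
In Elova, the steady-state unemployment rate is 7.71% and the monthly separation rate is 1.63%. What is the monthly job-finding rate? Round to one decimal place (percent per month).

From u* = s/(s+f): f = s·(1−u)/u.
f = 1.63 × (1 − 0.0771) / 0.0771 = 1.5043 / 0.0771 ≈ 19.5% per month.

Job-finding rate ≈ 19.5% per month.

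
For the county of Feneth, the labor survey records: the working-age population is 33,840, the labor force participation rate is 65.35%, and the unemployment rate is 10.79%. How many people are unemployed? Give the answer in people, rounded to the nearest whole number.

About 2,386 are unemployed.

Labor force = 0.6535 × 33,840 = 22,114.
Unemployed = 0.1079 × 22,114 ≈ 2,386.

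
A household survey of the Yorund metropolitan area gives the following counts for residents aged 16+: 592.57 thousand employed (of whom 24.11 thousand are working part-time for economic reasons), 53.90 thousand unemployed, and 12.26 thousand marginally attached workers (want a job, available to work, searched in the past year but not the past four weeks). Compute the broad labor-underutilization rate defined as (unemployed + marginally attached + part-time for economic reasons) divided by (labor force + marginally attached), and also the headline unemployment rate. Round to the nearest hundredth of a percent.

Broad underutilization rate ≈ 13.70%; headline unemployment rate ≈ 8.34%.

Labor force = 592.57 + 53.90 = 646.47 thousand.
Numerator = 53.90 + 12.26 + 24.11 = 90.27 thousand.
Denominator = 646.47 + 12.26 = 658.73 thousand.
Broad rate = 90.27 / 658.73 = 13.70%.
Headline unemployment rate = 53.90 / 646.47 = 8.34%.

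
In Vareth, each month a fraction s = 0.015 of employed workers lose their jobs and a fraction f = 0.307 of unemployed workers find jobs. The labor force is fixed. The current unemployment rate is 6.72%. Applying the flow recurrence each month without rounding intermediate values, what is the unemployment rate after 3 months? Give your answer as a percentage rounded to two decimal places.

With a fixed labor force, u_{t+1} = u_t + s·(1−u_t) − f·u_t = u_t·(1−s−f) + s.
Here 1−s−f = 0.678 and s = 0.015.
u_1 = 0.067200 × 0.678 + 0.015 = 0.060562.
u_2 = 0.060562 × 0.678 + 0.015 = 0.056061.
u_3 = 0.056061 × 0.678 + 0.015 = 0.053009.

Unemployment rate after three months ≈ 5.30%.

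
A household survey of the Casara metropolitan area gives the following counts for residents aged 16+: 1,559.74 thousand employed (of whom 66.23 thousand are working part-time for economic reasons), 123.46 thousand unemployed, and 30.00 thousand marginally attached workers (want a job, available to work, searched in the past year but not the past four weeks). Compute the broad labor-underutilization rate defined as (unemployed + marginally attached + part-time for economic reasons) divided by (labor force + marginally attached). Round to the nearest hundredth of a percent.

Broad underutilization rate ≈ 12.82%.

Labor force = 1,559.74 + 123.46 = 1,683.20 thousand.
Numerator = 123.46 + 30.00 + 66.23 = 219.69 thousand.
Denominator = 1,683.20 + 30.00 = 1,713.20 thousand.
Broad rate = 219.69 / 1,713.20 = 12.82%.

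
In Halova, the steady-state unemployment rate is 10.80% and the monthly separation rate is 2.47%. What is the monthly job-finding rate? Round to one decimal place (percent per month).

Job-finding rate ≈ 20.4% per month.

From u* = s/(s+f): f = s·(1−u)/u.
f = 2.47 × (1 − 0.1080) / 0.1080 = 2.2032 / 0.1080 ≈ 20.4% per month.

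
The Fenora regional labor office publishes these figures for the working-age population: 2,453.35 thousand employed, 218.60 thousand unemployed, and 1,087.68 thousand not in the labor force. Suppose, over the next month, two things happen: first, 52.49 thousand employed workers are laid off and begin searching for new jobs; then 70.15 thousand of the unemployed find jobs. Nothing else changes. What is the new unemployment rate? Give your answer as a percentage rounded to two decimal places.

New unemployment rate ≈ 7.52%.

Initially, labor force = 2,453.35 + 218.60 = 2,671.95 thousand, so u = 218.60/2,671.95 = 8.18%.
After the first change, employed falls and unemployed rises by 52.49; labor force unchanged → E = 2,400.86, U = 271.09, labor force = 2,671.95 thousand.
After the second change, unemployed falls and employed rises by 70.15; labor force unchanged → E = 2,471.01, U = 200.94, labor force = 2,671.95 thousand.
New unemployment rate = 200.94 / 2,671.95 = 7.52%.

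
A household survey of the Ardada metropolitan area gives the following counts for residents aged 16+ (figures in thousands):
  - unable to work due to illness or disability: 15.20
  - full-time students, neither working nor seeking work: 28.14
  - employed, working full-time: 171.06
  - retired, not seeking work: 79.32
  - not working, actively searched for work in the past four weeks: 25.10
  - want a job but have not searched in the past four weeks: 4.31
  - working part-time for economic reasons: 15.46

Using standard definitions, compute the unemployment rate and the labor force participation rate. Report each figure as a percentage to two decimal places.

Unemployment rate ≈ 11.86%; labor force participation rate ≈ 62.50%.

Employed = 171.06 + 15.46 = 186.52 thousand (anyone who worked, including part-time for economic reasons, counts as employed).
Unemployed = 25.10 thousand.
Labor force = 186.52 + 25.10 = 211.62 thousand.
Not in labor force = 15.20 + 28.14 + 79.32 + 4.31 = 126.97 thousand (those not working and not actively searching are outside the labor force — including those who want a job but have given up searching).
Civilian working-age population = 211.62 + 126.97 = 338.59 thousand.
Unemployment rate = 25.10 / 211.62 = 11.86%.
Labor force participation rate = 211.62 / 338.59 = 62.50%.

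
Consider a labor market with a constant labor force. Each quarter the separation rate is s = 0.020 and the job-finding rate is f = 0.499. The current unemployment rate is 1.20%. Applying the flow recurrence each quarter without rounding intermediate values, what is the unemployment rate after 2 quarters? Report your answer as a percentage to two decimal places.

With a fixed labor force, u_{t+1} = u_t + s·(1−u_t) − f·u_t = u_t·(1−s−f) + s.
Here 1−s−f = 0.481 and s = 0.020.
u_1 = 0.012000 × 0.481 + 0.020 = 0.025772.
u_2 = 0.025772 × 0.481 + 0.020 = 0.032396.

Unemployment rate after two quarters ≈ 3.24%.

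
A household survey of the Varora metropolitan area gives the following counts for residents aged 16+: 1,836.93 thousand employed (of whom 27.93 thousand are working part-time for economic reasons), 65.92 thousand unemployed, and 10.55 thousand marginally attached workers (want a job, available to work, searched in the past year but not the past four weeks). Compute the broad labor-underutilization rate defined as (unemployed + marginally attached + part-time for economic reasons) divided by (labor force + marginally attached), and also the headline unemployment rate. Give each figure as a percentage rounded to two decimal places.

Broad underutilization rate ≈ 5.46%; headline unemployment rate ≈ 3.46%.

Labor force = 1,836.93 + 65.92 = 1,902.85 thousand.
Numerator = 65.92 + 10.55 + 27.93 = 104.40 thousand.
Denominator = 1,902.85 + 10.55 = 1,913.40 thousand.
Broad rate = 104.40 / 1,913.40 = 5.46%.
Headline unemployment rate = 65.92 / 1,902.85 = 3.46%.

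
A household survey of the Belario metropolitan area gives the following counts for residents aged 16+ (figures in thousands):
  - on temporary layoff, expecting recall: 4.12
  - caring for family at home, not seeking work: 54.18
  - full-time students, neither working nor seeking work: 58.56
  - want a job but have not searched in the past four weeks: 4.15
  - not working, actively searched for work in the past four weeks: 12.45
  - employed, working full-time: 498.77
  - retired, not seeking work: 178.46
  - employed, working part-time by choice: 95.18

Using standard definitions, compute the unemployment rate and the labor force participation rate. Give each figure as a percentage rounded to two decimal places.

Employed = 498.77 + 95.18 = 593.95 thousand.
Unemployed = 4.12 + 12.45 = 16.57 thousand (jobless and actively searching, or on temporary layoff).
Labor force = 593.95 + 16.57 = 610.52 thousand.
Not in labor force = 54.18 + 58.56 + 4.15 + 178.46 = 295.35 thousand (those not working and not actively searching are outside the labor force — including those who want a job but have given up searching).
Civilian working-age population = 610.52 + 295.35 = 905.87 thousand.
Unemployment rate = 16.57 / 610.52 = 2.71%.
Labor force participation rate = 610.52 / 905.87 = 67.40%.

Unemployment rate ≈ 2.71%; labor force participation rate ≈ 67.40%.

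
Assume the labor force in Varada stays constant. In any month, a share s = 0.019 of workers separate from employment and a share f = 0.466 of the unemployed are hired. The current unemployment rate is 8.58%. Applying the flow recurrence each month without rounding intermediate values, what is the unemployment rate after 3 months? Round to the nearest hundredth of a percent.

With a fixed labor force, u_{t+1} = u_t + s·(1−u_t) − f·u_t = u_t·(1−s−f) + s.
Here 1−s−f = 0.515 and s = 0.019.
u_1 = 0.085800 × 0.515 + 0.019 = 0.063187.
u_2 = 0.063187 × 0.515 + 0.019 = 0.051541.
u_3 = 0.051541 × 0.515 + 0.019 = 0.045544.

Unemployment rate after three months ≈ 4.55%.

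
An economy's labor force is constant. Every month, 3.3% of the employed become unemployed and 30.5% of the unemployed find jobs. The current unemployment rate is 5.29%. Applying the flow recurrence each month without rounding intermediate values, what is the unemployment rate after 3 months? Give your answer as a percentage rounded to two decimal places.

Unemployment rate after three months ≈ 8.47%.

With a fixed labor force, u_{t+1} = u_t + s·(1−u_t) − f·u_t = u_t·(1−s−f) + s.
Here 1−s−f = 0.662 and s = 0.033.
u_1 = 0.052900 × 0.662 + 0.033 = 0.068020.
u_2 = 0.068020 × 0.662 + 0.033 = 0.078029.
u_3 = 0.078029 × 0.662 + 0.033 = 0.084655.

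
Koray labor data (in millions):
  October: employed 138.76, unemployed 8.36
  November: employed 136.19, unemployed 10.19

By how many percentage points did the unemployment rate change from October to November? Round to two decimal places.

October: labor force = 138.76 + 8.36 = 147.12; u = 8.36/147.12 = 5.68%.
November: labor force = 136.19 + 10.19 = 146.38; u = 10.19/146.38 = 6.96%.
Change = 6.96% − 5.68% = +1.28 pp.

The unemployment rate changed by +1.28 percentage points.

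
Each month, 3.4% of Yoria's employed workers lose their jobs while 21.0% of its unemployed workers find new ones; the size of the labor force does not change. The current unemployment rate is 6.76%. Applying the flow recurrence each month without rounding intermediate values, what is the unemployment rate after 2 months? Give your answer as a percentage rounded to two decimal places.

Unemployment rate after two months ≈ 9.83%.

With a fixed labor force, u_{t+1} = u_t + s·(1−u_t) − f·u_t = u_t·(1−s−f) + s.
Here 1−s−f = 0.756 and s = 0.034.
u_1 = 0.067600 × 0.756 + 0.034 = 0.085106.
u_2 = 0.085106 × 0.756 + 0.034 = 0.098340.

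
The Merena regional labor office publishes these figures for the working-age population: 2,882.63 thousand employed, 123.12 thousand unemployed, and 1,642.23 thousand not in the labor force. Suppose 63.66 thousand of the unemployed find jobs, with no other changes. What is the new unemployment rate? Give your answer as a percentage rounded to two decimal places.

New unemployment rate ≈ 1.98%.

Initially, labor force = 2,882.63 + 123.12 = 3,005.75 thousand, so u = 123.12/3,005.75 = 4.10%.
After the change, unemployed falls and employed rises by 63.66; labor force unchanged → E = 2,946.29, U = 59.46, labor force = 3,005.75 thousand.
New unemployment rate = 59.46 / 3,005.75 = 1.98%.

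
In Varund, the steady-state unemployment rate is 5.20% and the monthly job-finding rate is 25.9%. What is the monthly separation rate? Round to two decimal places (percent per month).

Separation rate ≈ 1.42% per month.

From u* = s/(s+f): s = u·f/(1−u).
s = 0.0520 × 25.9 / (1 − 0.0520) = 1.3468 / 0.9480 ≈ 1.42% per month.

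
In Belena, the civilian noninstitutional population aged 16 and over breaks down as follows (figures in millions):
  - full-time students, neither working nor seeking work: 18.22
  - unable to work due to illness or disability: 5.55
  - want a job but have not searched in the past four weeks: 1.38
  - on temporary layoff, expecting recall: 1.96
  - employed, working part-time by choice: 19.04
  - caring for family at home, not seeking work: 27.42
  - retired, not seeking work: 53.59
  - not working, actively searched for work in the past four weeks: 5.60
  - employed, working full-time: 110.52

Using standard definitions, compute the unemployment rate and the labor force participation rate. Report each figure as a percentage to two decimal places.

Unemployment rate ≈ 5.51%; labor force participation rate ≈ 56.36%.

Employed = 19.04 + 110.52 = 129.56 million.
Unemployed = 1.96 + 5.60 = 7.56 million (jobless and actively searching, or on temporary layoff).
Labor force = 129.56 + 7.56 = 137.12 million.
Not in labor force = 18.22 + 5.55 + 1.38 + 27.42 + 53.59 = 106.16 million (those not working and not actively searching are outside the labor force — including those who want a job but have given up searching).
Civilian working-age population = 137.12 + 106.16 = 243.28 million.
Unemployment rate = 7.56 / 137.12 = 5.51%.
Labor force participation rate = 137.12 / 243.28 = 56.36%.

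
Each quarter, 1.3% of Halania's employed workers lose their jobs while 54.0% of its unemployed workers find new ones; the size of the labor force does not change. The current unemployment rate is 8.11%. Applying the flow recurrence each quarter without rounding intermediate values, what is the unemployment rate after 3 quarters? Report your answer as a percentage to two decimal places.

With a fixed labor force, u_{t+1} = u_t + s·(1−u_t) − f·u_t = u_t·(1−s−f) + s.
Here 1−s−f = 0.447 and s = 0.013.
u_1 = 0.081100 × 0.447 + 0.013 = 0.049252.
u_2 = 0.049252 × 0.447 + 0.013 = 0.035016.
u_3 = 0.035016 × 0.447 + 0.013 = 0.028652.

Unemployment rate after three quarters ≈ 2.87%.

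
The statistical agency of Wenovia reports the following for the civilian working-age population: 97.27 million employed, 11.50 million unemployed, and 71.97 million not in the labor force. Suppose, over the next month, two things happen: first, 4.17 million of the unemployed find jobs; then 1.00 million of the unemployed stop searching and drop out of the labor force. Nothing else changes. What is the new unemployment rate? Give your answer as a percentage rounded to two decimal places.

Initially, labor force = 97.27 + 11.50 = 108.77 million, so u = 11.50/108.77 = 10.57%.
After the first change, unemployed falls and employed rises by 4.17; labor force unchanged → E = 101.44, U = 7.33, labor force = 108.77 million.
After the second change, unemployed and labor force both fall by 1.00 → E = 101.44, U = 6.33, labor force = 107.77 million.
New unemployment rate = 6.33 / 107.77 = 5.87%.

New unemployment rate ≈ 5.87%.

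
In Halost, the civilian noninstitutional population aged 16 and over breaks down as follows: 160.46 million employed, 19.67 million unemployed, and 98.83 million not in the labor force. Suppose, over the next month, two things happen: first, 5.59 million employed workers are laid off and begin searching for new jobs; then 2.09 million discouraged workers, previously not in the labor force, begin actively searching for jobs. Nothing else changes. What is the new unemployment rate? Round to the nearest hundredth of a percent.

Initially, labor force = 160.46 + 19.67 = 180.13 million, so u = 19.67/180.13 = 10.92%.
After the first change, employed falls and unemployed rises by 5.59; labor force unchanged → E = 154.87, U = 25.26, labor force = 180.13 million.
After the second change, unemployed and labor force both rise by 2.09 → E = 154.87, U = 27.35, labor force = 182.22 million.
New unemployment rate = 27.35 / 182.22 = 15.01%.

New unemployment rate ≈ 15.01%.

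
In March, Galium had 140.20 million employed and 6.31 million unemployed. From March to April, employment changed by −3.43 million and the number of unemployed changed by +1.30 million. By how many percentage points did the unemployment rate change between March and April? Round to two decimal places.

March: labor force = 140.20 + 6.31 = 146.51; u = 6.31/146.51 = 4.31%.
April: labor force = 136.77 + 7.61 = 144.38; u = 7.61/144.38 = 5.27%.
Change = 5.27% − 4.31% = +0.96 pp.

The unemployment rate changed by +0.96 percentage points.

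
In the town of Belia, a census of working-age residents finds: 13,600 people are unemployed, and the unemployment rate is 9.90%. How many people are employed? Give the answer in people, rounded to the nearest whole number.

Labor force = U / u = 13,600 / 0.0990 ≈ 137,374.
Employed = labor force − unemployed = 137,374 − 13,600 = 123,774.

About 123,774 are employed.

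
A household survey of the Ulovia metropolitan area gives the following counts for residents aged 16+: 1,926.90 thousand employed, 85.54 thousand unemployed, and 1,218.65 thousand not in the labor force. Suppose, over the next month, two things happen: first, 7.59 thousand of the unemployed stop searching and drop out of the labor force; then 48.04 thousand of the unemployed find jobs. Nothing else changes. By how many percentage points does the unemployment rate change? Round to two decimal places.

The unemployment rate changes by −2.76 percentage points.

Initially, labor force = 1,926.90 + 85.54 = 2,012.44 thousand, so u = 85.54/2,012.44 = 4.25%.
After the first change, unemployed and labor force both fall by 7.59 → E = 1,926.90, U = 77.95, labor force = 2,004.85 thousand.
After the second change, unemployed falls and employed rises by 48.04; labor force unchanged → E = 1,974.94, U = 29.91, labor force = 2,004.85 thousand.
New unemployment rate = 29.91 / 2,004.85 = 1.49%.
Change = 1.49% − 4.25% = −2.76 percentage points.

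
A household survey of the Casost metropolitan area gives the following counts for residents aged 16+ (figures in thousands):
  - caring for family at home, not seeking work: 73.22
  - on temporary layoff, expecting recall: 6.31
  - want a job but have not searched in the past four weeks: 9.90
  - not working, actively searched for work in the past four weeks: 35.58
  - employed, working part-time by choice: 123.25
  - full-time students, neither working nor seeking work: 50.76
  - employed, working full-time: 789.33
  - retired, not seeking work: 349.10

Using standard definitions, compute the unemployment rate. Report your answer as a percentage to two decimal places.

Employed = 123.25 + 789.33 = 912.58 thousand.
Unemployed = 6.31 + 35.58 = 41.89 thousand (jobless and actively searching, or on temporary layoff).
Labor force = 912.58 + 41.89 = 954.47 thousand.
Unemployment rate = 41.89 / 954.47 = 4.39%.

Unemployment rate ≈ 4.39%.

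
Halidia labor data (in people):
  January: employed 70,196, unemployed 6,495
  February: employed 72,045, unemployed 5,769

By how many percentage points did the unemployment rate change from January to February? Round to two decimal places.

January: labor force = 70,196 + 6,495 = 76,691; u = 6,495/76,691 = 8.47%.
February: labor force = 72,045 + 5,769 = 77,814; u = 5,769/77,814 = 7.41%.
Change = 7.41% − 8.47% = −1.06 pp.

The unemployment rate changed by −1.06 percentage points.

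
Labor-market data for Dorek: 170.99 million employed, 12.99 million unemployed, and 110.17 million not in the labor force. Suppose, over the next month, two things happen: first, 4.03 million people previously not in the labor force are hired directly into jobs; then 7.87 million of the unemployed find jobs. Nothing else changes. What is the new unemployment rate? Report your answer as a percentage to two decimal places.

New unemployment rate ≈ 2.72%.

Initially, labor force = 170.99 + 12.99 = 183.98 million, so u = 12.99/183.98 = 7.06%.
After the first change, employed and labor force both rise by 4.03; unemployed unchanged → E = 175.02, U = 12.99, labor force = 188.01 million.
After the second change, unemployed falls and employed rises by 7.87; labor force unchanged → E = 182.89, U = 5.12, labor force = 188.01 million.
New unemployment rate = 5.12 / 188.01 = 2.72%.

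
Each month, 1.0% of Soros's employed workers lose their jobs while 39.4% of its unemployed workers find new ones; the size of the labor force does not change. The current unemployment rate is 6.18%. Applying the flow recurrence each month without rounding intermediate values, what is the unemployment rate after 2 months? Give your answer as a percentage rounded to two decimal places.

With a fixed labor force, u_{t+1} = u_t + s·(1−u_t) − f·u_t = u_t·(1−s−f) + s.
Here 1−s−f = 0.596 and s = 0.010.
u_1 = 0.061800 × 0.596 + 0.010 = 0.046833.
u_2 = 0.046833 × 0.596 + 0.010 = 0.037912.

Unemployment rate after two months ≈ 3.79%.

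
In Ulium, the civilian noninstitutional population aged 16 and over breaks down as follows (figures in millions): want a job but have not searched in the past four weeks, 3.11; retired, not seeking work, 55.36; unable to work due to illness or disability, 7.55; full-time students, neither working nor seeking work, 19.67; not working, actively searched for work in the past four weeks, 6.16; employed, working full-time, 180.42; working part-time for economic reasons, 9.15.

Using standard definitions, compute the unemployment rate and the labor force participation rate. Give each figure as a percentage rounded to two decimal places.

Unemployment rate ≈ 3.15%; labor force participation rate ≈ 69.55%.

Employed = 180.42 + 9.15 = 189.57 million (anyone who worked, including part-time for economic reasons, counts as employed).
Unemployed = 6.16 million.
Labor force = 189.57 + 6.16 = 195.73 million.
Not in labor force = 3.11 + 55.36 + 7.55 + 19.67 = 85.69 million (those not working and not actively searching are outside the labor force — including those who want a job but have given up searching).
Civilian working-age population = 195.73 + 85.69 = 281.42 million.
Unemployment rate = 6.16 / 195.73 = 3.15%.
Labor force participation rate = 195.73 / 281.42 = 69.55%.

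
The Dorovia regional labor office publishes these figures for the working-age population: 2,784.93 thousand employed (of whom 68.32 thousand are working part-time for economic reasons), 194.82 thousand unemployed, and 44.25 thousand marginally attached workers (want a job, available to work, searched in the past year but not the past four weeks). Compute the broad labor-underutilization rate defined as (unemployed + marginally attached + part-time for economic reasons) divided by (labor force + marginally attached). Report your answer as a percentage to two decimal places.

Labor force = 2,784.93 + 194.82 = 2,979.75 thousand.
Numerator = 194.82 + 44.25 + 68.32 = 307.39 thousand.
Denominator = 2,979.75 + 44.25 = 3,024.00 thousand.
Broad rate = 307.39 / 3,024.00 = 10.17%.

Broad underutilization rate ≈ 10.17%.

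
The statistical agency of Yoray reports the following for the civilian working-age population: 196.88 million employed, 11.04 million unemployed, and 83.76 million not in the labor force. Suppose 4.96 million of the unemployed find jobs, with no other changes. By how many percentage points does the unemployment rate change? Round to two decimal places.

Initially, labor force = 196.88 + 11.04 = 207.92 million, so u = 11.04/207.92 = 5.31%.
After the change, unemployed falls and employed rises by 4.96; labor force unchanged → E = 201.84, U = 6.08, labor force = 207.92 million.
New unemployment rate = 6.08 / 207.92 = 2.92%.
Change = 2.92% − 5.31% = −2.39 percentage points.

The unemployment rate changes by −2.39 percentage points.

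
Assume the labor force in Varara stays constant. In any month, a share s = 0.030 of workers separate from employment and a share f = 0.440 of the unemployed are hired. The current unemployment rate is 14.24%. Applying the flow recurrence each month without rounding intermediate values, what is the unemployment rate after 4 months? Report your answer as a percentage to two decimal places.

Unemployment rate after four months ≈ 7.00%.

With a fixed labor force, u_{t+1} = u_t + s·(1−u_t) − f·u_t = u_t·(1−s−f) + s.
Here 1−s−f = 0.530 and s = 0.030.
u_1 = 0.142400 × 0.530 + 0.030 = 0.105472.
u_2 = 0.105472 × 0.530 + 0.030 = 0.085900.
u_3 = 0.085900 × 0.530 + 0.030 = 0.075527.
u_4 = 0.075527 × 0.530 + 0.030 = 0.070029.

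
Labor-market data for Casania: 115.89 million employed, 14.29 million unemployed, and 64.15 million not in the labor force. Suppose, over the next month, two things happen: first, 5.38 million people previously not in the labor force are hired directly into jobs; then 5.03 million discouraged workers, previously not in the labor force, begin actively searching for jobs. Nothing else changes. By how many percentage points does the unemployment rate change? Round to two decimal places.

Initially, labor force = 115.89 + 14.29 = 130.18 million, so u = 14.29/130.18 = 10.98%.
After the first change, employed and labor force both rise by 5.38; unemployed unchanged → E = 121.27, U = 14.29, labor force = 135.56 million.
After the second change, unemployed and labor force both rise by 5.03 → E = 121.27, U = 19.32, labor force = 140.59 million.
New unemployment rate = 19.32 / 140.59 = 13.74%.
Change = 13.74% − 10.98% = +2.76 percentage points.

The unemployment rate changes by +2.76 percentage points.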